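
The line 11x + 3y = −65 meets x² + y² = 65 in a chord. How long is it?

Centre (0, 0), r² = 65. Perpendicular distance d from centre to line = |65| / √130 = 65/√130.
Half the chord is √(r² − d²) = √(65/2), so the full chord is √130.

√130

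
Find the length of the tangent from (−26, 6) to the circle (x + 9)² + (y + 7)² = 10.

8√7

With centre O = (−9, −7), |OP|² = 458 and r² = 10.
The tangent meets the radius at right angles, so tangent² = |PO|² − r² = 458 − 10 = 448.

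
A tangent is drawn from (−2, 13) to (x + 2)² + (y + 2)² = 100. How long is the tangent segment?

5√5

Centre (−2, −2), r² = 100. |PO|² = (0)² + (15)² = 225.
The tangent meets the radius at right angles, so tangent² = |PO|² − r² = 225 − 100 = 125.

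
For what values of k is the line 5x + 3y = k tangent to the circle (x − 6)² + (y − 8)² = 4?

Tangency holds when the distance from the centre (6, 8) to the line equals the radius 2:
|5·6 + 3·8 − k| / √34 = 2
|k − (54)| = 2√34.

k = 54 ± 2√34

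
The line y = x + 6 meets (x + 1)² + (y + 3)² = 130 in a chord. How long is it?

14√2

The distance from (−1, −3) to the line is 8/√2, and r² = 130.
Chord = 2√(r² − d²) = 2·√(98) = 14√2.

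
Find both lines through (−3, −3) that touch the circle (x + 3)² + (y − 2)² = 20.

Write the tangent as mx − y + (−3 − m·(−3)) = 0 and set its distance from the centre to 2√5:
(0m − (5))² = 20(m² + 1)
4m² − 1 = 0, so m = 1/2 or m = −1/2.
With m = 1/2: x − 2y = 3. With m = −1/2: x + 2y = −9.

x − 2y = 3 and x + 2y = −9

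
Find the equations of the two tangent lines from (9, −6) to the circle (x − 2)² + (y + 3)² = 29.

Write the tangent as mx − y + (−6 − m·(9)) = 0 and set its distance from the centre to √29:
[m·(−7) − (3)]² = 29(m² + 1)
10m² + 21m − 10 = 0, so m = 2/5 or m = −5/2.
Through (9, −6) these give 2x − 5y = 48 and 5x + 2y = 33.

2x − 5y = 48 and 5x + 2y = 33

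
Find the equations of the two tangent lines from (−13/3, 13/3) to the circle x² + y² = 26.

Write the tangent as mx − y + (13/3 − m·(−13/3)) = 0 and set its distance from the centre to √26:
[m·(13/3) − (−13/3)]² = 26(m² + 1)
5m² − 26m + 5 = 0, so m = 1/5 or m = 5.
With m = 1/5: x − 5y = −26. With m = 5: 5x − y = −26.

x − 5y = −26 and 5x − y = −26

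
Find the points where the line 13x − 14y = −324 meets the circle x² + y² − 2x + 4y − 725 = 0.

Express y = (324 + 13x)/14 and substitute into the circle:
365x² + 8760x − 18980 = 0  ⟹  x² + 24x − 52 = 0
x = 2 or x = −26, giving (2, 25) and (−26, −1).

(−26, −1) and (2, 25)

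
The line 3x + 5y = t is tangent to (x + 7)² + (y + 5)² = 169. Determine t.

t = −46 ± 13√34

The line touches the circle iff its distance from (−7, −5) is 13:
|3·(−7) + 5·(−5) − t| / √34 = 13
|t − (−46)| = 13√34.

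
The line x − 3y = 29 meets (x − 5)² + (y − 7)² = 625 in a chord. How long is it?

13√10

The distance from (5, 7) to the line is 45/√10, and r² = 625.
Chord = 2√(r² − d²) = 2·√(845/2) = 13√10.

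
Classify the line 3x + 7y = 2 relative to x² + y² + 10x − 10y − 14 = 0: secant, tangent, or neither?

secant

d² = (3·(−5) + 7·5 − (2))²/58 = 162/29; r² = 64.
Since d² < r², the line cuts the circle twice.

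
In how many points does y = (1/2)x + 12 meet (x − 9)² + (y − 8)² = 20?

0

Substituting the line into the circle gives 5x² − 56x + 308 = 0.
Δ = 3136 − 6160 = −3024.
No real roots: the line does not meet the circle.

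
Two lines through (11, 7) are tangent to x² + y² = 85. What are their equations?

Write the tangent as mx − y + (7 − m·(11)) = 0 and set its distance from the centre to √85:
[m·(−11) − (−7)]² = 85(m² + 1)
18m² − 77m − 18 = 0, so m = −2/9 or m = 9/2.
With m = −2/9: 2x + 9y = 85. With m = 9/2: 9x − 2y = 85.

2x + 9y = 85 and 9x − 2y = 85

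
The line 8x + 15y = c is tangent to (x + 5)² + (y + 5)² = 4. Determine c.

c = −149 or c = −81

The line touches the circle iff its distance from (−5, −5) is 2:
|8·(−5) + 15·(−5) − c| / √289 = 2
|c − (−115)| = 2·17, so c = −81 or c = −149.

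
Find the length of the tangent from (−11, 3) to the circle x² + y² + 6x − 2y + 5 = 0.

Centre (−3, 1), r² = 5. |PO|² = (−8)² + (2)² = 68.
Power of the point: PT² = |PO|² − r² = 63, so PT = 3√7.

3√7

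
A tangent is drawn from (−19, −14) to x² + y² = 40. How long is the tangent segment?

Centre (0, 0), r² = 40. |PO|² = (−19)² + (−14)² = 557.
By the tangent–radius right angle, tangent length = √(|PO|² − r²) = √517.

√517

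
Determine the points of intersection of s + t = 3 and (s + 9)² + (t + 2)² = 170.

(−8, 11) and (4, −1)

From the line, t = −s + 3. Substituting:
2s² + 8s − 64 = 0  ⟹  s² + 4s − 32 = 0
s = 4 or s = −8, giving (4, −1) and (−8, 11).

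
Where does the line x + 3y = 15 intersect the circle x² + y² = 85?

Express y = (15 − x)/3 and substitute into the circle:
10x² − 30x − 540 = 0  ⟹  x² − 3x − 54 = 0
x = 9 or x = −6, giving (9, 2) and (−6, 7).

(−6, 7) and (9, 2)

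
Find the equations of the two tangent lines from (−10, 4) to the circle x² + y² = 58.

7x + 3y = −58 and 3x − 7y = −58

Write the tangent as mx − y + (4 − m·(−10)) = 0 and set its distance from the centre to √58:
(10m − (−4))² = 58(m² + 1)
21m² + 40m − 21 = 0, so m = −7/3 or m = 3/7.
Through (−10, 4) these give 7x + 3y = −58 and 3x − 7y = −58.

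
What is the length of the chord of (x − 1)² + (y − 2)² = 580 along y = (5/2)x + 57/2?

The distance from (1, 2) to the line is 58/√29, and r² = 580.
Chord = 2√(r² − d²) = 2·√(464) = 8√29.

8√29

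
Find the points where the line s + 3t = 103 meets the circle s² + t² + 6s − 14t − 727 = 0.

(−2, 35) and (13, 30)

Substitute t = (103 − s)/3:
10s² − 110s − 260 = 0  ⟹  s² − 11s − 26 = 0
s = 13 or s = −2, giving (13, 30) and (−2, 35).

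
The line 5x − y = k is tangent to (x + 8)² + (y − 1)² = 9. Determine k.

For a tangent, require d(centre, line) = r = 3.
|5·(−8) − 1·1 − k| / √26 = 3
|k − (−41)| = 3√26.

k = −41 ± 3√26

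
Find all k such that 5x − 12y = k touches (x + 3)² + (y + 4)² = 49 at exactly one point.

k = −58 or k = 124

For a tangent, require d(centre, line) = r = 7.
|5·(−3) − 12·(−4) − k| / √169 = 7
|k − (33)| = 7·13, so k = 124 or k = −58.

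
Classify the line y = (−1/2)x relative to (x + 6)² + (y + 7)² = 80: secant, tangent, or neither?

Substituting the line into the circle gives 5x² + 20x + 20 = 0.
Δ = 400 − 400 = 0.
A repeated root: the line is tangent.

tangent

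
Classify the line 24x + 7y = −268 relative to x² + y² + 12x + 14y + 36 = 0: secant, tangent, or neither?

Centre (−6, −7), r² = 49. Distance² from centre to line = (75)²/625 = 9.
Since d² < r², the line cuts the circle twice.

secant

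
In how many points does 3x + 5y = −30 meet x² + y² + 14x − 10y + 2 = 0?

2

d² = (3·(−7) + 5·5 − (−30))²/34 = 34; r² = 72.
Since d² < r², the line cuts the circle twice.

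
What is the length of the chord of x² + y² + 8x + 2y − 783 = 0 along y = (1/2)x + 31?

8√5

Express y = (62 + x)/2 and substitute into the circle:
5x² + 160x + 960 = 0  ⟹  x² + 32x + 192 = 0
x = −8 or x = −24, giving (−8, 27) and (−24, 19).
Chord length = distance between (−8, 27) and (−24, 19) = √320 = 8√5.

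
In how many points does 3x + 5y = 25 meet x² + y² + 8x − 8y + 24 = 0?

0

d² = (3·(−4) + 5·4 − (25))²/34 = 17/2; r² = 8.
Since d² > r², the line lies outside the circle.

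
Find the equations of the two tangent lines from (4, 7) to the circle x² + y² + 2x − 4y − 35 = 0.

Write the tangent as mx − y + (7 − m·(4)) = 0 and set its distance from the centre to 2√10:
(−5m − (−5))² = 40(m² + 1)
3m² + 10m + 3 = 0, so m = −3 or m = −1/3.
With m = −3: 3x + y = 19. With m = −1/3: x + 3y = 25.

3x + y = 19 and x + 3y = 25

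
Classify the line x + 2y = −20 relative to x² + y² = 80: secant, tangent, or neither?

tangent

Centre (0, 0), r² = 80. Distance² from centre to line = (20)²/5 = 80.
Since d² = r², the line is tangent.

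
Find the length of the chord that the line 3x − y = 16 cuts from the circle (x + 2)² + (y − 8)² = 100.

From the line, y = 3x − 16. Substituting:
10x² − 140x + 480 = 0  ⟹  x² − 14x + 48 = 0
x = 8 or x = 6, giving (8, 8) and (6, 2).
Chord length = distance between (8, 8) and (6, 2) = √40 = 2√10.

2√10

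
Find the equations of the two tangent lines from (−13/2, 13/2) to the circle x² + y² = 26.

A line y − (13/2) = m(x − (−13/2)) is tangent when its distance from (0, 0) is √26:
[m·(13/2) − (−13/2)]² = 26(m² + 1)
5m² + 26m + 5 = 0, so m = −1/5 or m = −5.
With m = −1/5: x + 5y = 26. With m = −5: 5x + y = −26.

x + 5y = 26 and 5x + y = −26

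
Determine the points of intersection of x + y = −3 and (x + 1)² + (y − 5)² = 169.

From the line, y = −x − 3. Substituting:
2x² + 18x − 104 = 0  ⟹  x² + 9x − 52 = 0
x = 4 or x = −13, giving (4, −7) and (−13, 10).

(−13, 10) and (4, −7)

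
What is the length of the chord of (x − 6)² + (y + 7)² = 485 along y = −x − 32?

3√2

Express y = −x − 32 and substitute into the circle:
2x² + 38x + 176 = 0  ⟹  x² + 19x + 88 = 0
x = −8 or x = −11, giving (−8, −24) and (−11, −21).
|(−8, −24) − (−11, −21)| = √((3)² + (−3)²) = 3√2.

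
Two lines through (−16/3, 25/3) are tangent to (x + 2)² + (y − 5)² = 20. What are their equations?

A line y − (25/3) = m(x − (−16/3)) is tangent when its distance from (−2, 5) is 2√5:
(10/3m − (−10/3))² = 20(m² + 1)
2m² − 5m + 2 = 0, so m = 1/2 or m = 2.
Through (−16/3, 25/3) these give x − 2y = −22 and 2x − y = −19.

x − 2y = −22 and 2x − y = −19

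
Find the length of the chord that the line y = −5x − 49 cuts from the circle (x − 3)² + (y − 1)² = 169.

Centre (3, 1), r² = 169. Perpendicular distance d from centre to line = |65| / √26 = 65/√26.
Chord = 2√(r² − d²) = 2·√(13/2) = √26.

√26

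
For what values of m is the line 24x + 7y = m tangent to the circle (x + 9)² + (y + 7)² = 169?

For a tangent, require d(centre, line) = r = 13.
|24·(−9) + 7·(−7) − m| / √625 = 13
|m − (−265)| = 13·25, so m = 60 or m = −590.

m = −590 or m = 60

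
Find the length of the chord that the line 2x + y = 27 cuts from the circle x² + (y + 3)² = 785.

22√5

From the line, y = −2x + 27. Substituting:
5x² − 120x + 115 = 0  ⟹  x² − 24x + 23 = 0
x = 23 or x = 1, giving (23, −19) and (1, 25).
|(23, −19) − (1, 25)| = √((22)² + (−44)²) = 22√5.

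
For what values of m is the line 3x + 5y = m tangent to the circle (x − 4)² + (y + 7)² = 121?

Tangency holds when the distance from the centre (4, −7) to the line equals the radius 11:
|3·4 + 5·(−7) − m| / √34 = 11
|m − (−23)| = 11√34.

m = −23 ± 11√34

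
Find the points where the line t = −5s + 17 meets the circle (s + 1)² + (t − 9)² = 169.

(−1, 22) and (4, −3)

Express t = −5s + 17 and substitute into the circle:
26s² − 78s − 104 = 0  ⟹  s² − 3s − 4 = 0
s = 4 or s = −1, giving (4, −3) and (−1, 22).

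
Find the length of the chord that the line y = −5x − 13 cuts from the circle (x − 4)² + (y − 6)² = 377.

7√26

Centre (4, 6), r² = 377. Perpendicular distance d from centre to line = |39| / √26 = 39/√26.
Chord = 2√(r² − d²) = 2·√(637/2) = 7√26.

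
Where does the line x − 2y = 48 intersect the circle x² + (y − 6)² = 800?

Substitute y = (−48 + x)/2:
5x² − 120x + 400 = 0  ⟹  x² − 24x + 80 = 0
x = 20 or x = 4, giving (20, −14) and (4, −22).

(4, −22) and (20, −14)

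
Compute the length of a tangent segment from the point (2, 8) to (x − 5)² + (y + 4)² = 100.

Centre (5, −4), r² = 100. |PO|² = (−3)² + (12)² = 153.
The tangent meets the radius at right angles, so tangent² = |PO|² − r² = 153 − 100 = 53.

√53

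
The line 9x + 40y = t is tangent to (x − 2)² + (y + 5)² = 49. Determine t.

t = −469 or t = 105

Tangency holds when the distance from the centre (2, −5) to the line equals the radius 7:
|9·2 + 40·(−5) − t| / √1681 = 7
|t − (−182)| = 7·41, so t = 105 or t = −469.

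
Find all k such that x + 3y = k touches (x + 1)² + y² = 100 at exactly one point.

k = −1 ± 10√10

Tangency holds when the distance from the centre (−1, 0) to the line equals the radius 10:
|1·(−1) + 3·0 − k| / √10 = 10
|k − (−1)| = 10√10.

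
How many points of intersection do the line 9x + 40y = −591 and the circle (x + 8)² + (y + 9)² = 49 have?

2

Substituting the line into the circle gives 1681x² + 29758x + 77361 = 0.
Δ = 885538564 − 520175364 = 365363200.
Two real roots: the line is a secant.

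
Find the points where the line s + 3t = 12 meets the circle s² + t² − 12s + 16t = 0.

(6, 2) and (12, 0)

Substitute t = (12 − s)/3:
10s² − 180s + 720 = 0  ⟹  s² − 18s + 72 = 0
s = 12 or s = 6, giving (12, 0) and (6, 2).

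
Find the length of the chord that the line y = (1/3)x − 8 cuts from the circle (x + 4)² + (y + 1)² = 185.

Centre (−4, −1), r² = 185. Perpendicular distance d from centre to line = |−25| / √10 = 25/√10.
Half the chord is √(r² − d²) = √(245/2), so the full chord is 7√10.

7√10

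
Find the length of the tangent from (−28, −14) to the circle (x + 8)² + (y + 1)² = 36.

With centre O = (−8, −1), |OP|² = 569 and r² = 36.
The tangent meets the radius at right angles, so tangent² = |PO|² − r² = 569 − 36 = 533.

√533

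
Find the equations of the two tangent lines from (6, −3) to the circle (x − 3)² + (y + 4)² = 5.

Let a tangent through (6, −3) have slope m. Its distance from (3, −4) must equal √5:
[m·(−3) − (−1)]² = 5(m² + 1)
2m² − 3m − 2 = 0, so m = −1/2 or m = 2.
With m = −1/2: x + 2y = 0. With m = 2: 2x − y = 15.

x + 2y = 0 and 2x − y = 15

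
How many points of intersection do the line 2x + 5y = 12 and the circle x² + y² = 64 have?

Substituting the line into the circle gives 29x² − 48x − 1456 = 0.
Discriminant = (−48)² − 4·29·(−1456) = 171200 > 0.
Two real roots: the line is a secant.

2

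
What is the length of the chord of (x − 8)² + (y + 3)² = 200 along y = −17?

From the line, y = −17. Substituting:
x² − 16x + 60 = 0
x = 10 or x = 6, giving (10, −17) and (6, −17).
Chord length = distance between (10, −17) and (6, −17) = √16 = 4.

4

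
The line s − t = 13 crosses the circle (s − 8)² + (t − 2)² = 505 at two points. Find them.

From the line, t = s − 13. Substituting:
2s² − 46s − 216 = 0  ⟹  s² − 23s − 108 = 0
s = 27 or s = −4, giving (27, 14) and (−4, −17).

(−4, −17) and (27, 14)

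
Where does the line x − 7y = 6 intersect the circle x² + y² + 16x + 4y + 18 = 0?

Substitute y = (−6 + x)/7:
50x² + 800x + 750 = 0  ⟹  x² + 16x + 15 = 0
x = −1 or x = −15, giving (−1, −1) and (−15, −3).

(−15, −3) and (−1, −1)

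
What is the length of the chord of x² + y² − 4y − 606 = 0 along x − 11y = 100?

4√122

The distance from (0, 2) to the line is 122/√122, and r² = 610.
Half the chord is √(r² − d²) = √(488), so the full chord is 4√122.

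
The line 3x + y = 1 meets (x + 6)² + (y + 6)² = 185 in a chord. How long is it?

Substitute y = −3x + 1:
10x² − 30x − 100 = 0  ⟹  x² − 3x − 10 = 0
x = 5 or x = −2, giving (5, −14) and (−2, 7).
|(5, −14) − (−2, 7)| = √((7)² + (−21)²) = 7√10.

7√10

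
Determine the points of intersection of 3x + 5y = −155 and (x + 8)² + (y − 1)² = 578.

(−25, −16) and (−15, −22)

From the line, y = (−155 − 3x)/5. Substituting:
34x² + 1360x + 12750 = 0  ⟹  x² + 40x + 375 = 0
x = −15 or x = −25, giving (−15, −22) and (−25, −16).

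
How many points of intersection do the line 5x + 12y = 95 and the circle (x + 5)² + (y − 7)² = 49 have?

2

Substituting the line into the circle gives 169x² + 1330x − 3335 = 0.
Δ = 1768900 − (−2254460) = 4023360.
Two real roots: the line is a secant.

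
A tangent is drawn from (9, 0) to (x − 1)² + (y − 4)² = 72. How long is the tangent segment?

2√2

With centre O = (1, 4), |OP|² = 80 and r² = 72.
Power of the point: PT² = |PO|² − r² = 8, so PT = 2√2.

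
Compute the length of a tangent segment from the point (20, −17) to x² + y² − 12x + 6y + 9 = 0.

2√89

Centre (6, −3), r² = 36. |PO|² = (14)² + (−14)² = 392.
By the tangent–radius right angle, tangent length = √(|PO|² − r²) = √356 = 2√89.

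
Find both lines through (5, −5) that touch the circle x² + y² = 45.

Let a tangent through (5, −5) have slope m. Its distance from (0, 0) must equal 3√5:
(−5m − (5))² = 45(m² + 1)
2m² − 5m + 2 = 0, so m = 1/2 or m = 2.
Through (5, −5) these give x − 2y = 15 and 2x − y = 15.

x − 2y = 15 and 2x − y = 15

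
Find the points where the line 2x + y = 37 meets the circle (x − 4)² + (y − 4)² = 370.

Express y = −2x + 37 and substitute into the circle:
5x² − 140x + 735 = 0  ⟹  x² − 28x + 147 = 0
x = 21 or x = 7, giving (21, −5) and (7, 23).

(7, 23) and (21, −5)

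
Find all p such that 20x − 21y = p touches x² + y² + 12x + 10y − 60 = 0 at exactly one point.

For a tangent, require d(centre, line) = r = 11.
|20·(−6) − 21·(−5) − p| / √841 = 11
|p − (−15)| = 11·29, so p = 304 or p = −334.

p = −334 or p = 304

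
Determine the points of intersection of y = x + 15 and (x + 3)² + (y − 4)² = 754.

(−26, −11) and (12, 27)

From the line, y = x + 15. Substituting:
2x² + 28x − 624 = 0  ⟹  x² + 14x − 312 = 0
x = 12 or x = −26, giving (12, 27) and (−26, −11).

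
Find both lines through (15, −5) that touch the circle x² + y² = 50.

x − 7y = 50 and x + y = 10

A line y − (−5) = m(x − (15)) is tangent when its distance from (0, 0) is 5√2:
(−15m − (5))² = 50(m² + 1)
7m² + 6m − 1 = 0, so m = 1/7 or m = −1.
With m = 1/7: x − 7y = 50. With m = −1: x + y = 10.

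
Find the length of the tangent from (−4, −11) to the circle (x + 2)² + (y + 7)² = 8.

The centre is (−2, −7) and r = 2√2. The square of the distance from P to the centre is 4 + 16 = 20.
By the tangent–radius right angle, tangent length = √(|PO|² − r²) = √12 = 2√3.

2√3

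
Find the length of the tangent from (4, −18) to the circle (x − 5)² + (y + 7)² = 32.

3√10

With centre O = (5, −7), |OP|² = 122 and r² = 32.
The tangent meets the radius at right angles, so tangent² = |PO|² − r² = 122 − 32 = 90.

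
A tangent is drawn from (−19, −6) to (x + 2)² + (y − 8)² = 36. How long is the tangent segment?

Centre (−2, 8), r² = 36. |PO|² = (−17)² + (−14)² = 485.
Power of the point: PT² = |PO|² − r² = 449, so PT = √449.

√449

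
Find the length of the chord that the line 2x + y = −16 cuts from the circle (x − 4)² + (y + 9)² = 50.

2√5

The distance from (4, −9) to the line is 15/√5, and r² = 50.
Chord = 2√(r² − d²) = 2·√(5) = 2√5.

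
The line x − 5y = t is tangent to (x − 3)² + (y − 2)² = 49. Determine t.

For a tangent, require d(centre, line) = r = 7.
|1·3 − 5·2 − t| / √26 = 7
|t − (−7)| = 7√26.

t = −7 ± 7√26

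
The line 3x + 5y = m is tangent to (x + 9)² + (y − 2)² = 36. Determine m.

Tangency holds when the distance from the centre (−9, 2) to the line equals the radius 6:
|3·(−9) + 5·2 − m| / √34 = 6
|m − (−17)| = 6√34.

m = −17 ± 6√34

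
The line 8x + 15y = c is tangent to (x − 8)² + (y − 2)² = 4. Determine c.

c = 60 or c = 128

For a tangent, require d(centre, line) = r = 2.
|8·8 + 15·2 − c| / √289 = 2
|c − (94)| = 2·17, so c = 128 or c = 60.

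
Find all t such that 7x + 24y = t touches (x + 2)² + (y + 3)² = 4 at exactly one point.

t = −136 or t = −36

Tangency holds when the distance from the centre (−2, −3) to the line equals the radius 2:
|7·(−2) + 24·(−3) − t| / √625 = 2
|t − (−86)| = 2·25, so t = −36 or t = −136.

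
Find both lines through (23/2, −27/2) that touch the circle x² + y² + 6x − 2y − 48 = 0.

7x + 3y = 40 and 3x + 7y = −60

Write the tangent as mx − y + (−27/2 − m·(23/2)) = 0 and set its distance from the centre to √58:
(−29/2m − (29/2))² = 58(m² + 1)
21m² + 58m + 21 = 0, so m = −7/3 or m = −3/7.
With m = −7/3: 7x + 3y = 40. With m = −3/7: 3x + 7y = −60.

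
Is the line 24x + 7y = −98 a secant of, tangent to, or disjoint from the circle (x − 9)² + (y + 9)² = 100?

d² = (24·9 + 7·(−9) − (−98))²/625 = 63001/625; r² = 100.
Since d² > r², the line lies outside the circle.

disjoint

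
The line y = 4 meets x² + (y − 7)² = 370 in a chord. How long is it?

38

The distance from (0, 7) to the line is 3, and r² = 370.
Half the chord is √(r² − d²) = √(361), so the full chord is 38.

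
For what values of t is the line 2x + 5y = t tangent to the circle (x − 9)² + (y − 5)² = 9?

For a tangent, require d(centre, line) = r = 3.
|2·9 + 5·5 − t| / √29 = 3
|t − (43)| = 3√29.

t = 43 ± 3√29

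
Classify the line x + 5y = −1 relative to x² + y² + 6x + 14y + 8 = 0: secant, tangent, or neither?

d² = (1·(−3) + 5·(−7) − (−1))²/26 = 1369/26; r² = 50.
Since d² > r², the line lies outside the circle.

neither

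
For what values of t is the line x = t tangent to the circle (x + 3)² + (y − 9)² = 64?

Tangency holds when the distance from the centre (−3, 9) to the line equals the radius 8:
|1·(−3) + 0·9 − t| / √1 = 8
|t − (−3)| = 8, so t = 5 or t = −11.

t = −11 or t = 5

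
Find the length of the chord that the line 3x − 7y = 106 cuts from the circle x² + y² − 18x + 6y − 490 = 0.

From the line, y = (−106 + 3x)/7. Substituting:
58x² − 1392x − 17226 = 0  ⟹  x² − 24x − 297 = 0
x = 33 or x = −9, giving (33, −1) and (−9, −19).
|(33, −1) − (−9, −19)| = √((42)² + (18)²) = 6√58.

6√58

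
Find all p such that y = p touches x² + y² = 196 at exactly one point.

The line touches the circle iff its distance from (0, 0) is 14:
|0·0 + 1·0 − p| / √1 = 14
|p| = 14, so p = 14 or p = −14.

p = −14 or p = 14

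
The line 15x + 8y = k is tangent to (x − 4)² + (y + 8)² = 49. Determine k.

Tangency holds when the distance from the centre (4, −8) to the line equals the radius 7:
|15·4 + 8·(−8) − k| / √289 = 7
|k − (−4)| = 7·17, so k = 115 or k = −123.

k = −123 or k = 115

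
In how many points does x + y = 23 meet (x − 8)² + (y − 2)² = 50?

0

d² = (1·8 + 1·2 − (23))²/2 = 169/2; r² = 50.
Since d² > r², the line lies outside the circle.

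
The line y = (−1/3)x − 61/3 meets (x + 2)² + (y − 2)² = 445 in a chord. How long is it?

The distance from (−2, 2) to the line is 65/√10, and r² = 445.
Chord = 2√(r² − d²) = 2·√(45/2) = 3√10.

3√10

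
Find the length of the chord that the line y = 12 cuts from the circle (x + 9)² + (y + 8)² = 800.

Centre (−9, −8), r² = 800. Perpendicular distance d from centre to line = |−20| / √1 = 20.
Half the chord is √(r² − d²) = √(400), so the full chord is 40.

40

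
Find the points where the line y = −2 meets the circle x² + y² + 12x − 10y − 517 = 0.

(−29, −2) and (17, −2)

Substitute y = −2:
x² + 12x − 493 = 0
x = 17 or x = −29, giving (17, −2) and (−29, −2).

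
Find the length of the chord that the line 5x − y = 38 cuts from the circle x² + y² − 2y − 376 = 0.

Substitute y = 5x − 38:
26x² − 390x + 1144 = 0  ⟹  x² − 15x + 44 = 0
x = 11 or x = 4, giving (11, 17) and (4, −18).
Chord length = distance between (11, 17) and (4, −18) = √1274 = 7√26.

7√26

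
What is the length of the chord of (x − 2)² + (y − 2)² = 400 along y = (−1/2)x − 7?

16√5

Centre (2, 2), r² = 400. Perpendicular distance d from centre to line = |20| / √5 = 20/√5.
Chord = 2√(r² − d²) = 2·√(320) = 16√5.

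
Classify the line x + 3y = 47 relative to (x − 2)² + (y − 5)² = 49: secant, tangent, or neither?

neither

d² = (1·2 + 3·5 − (47))²/10 = 90; r² = 49.
Since d² > r², the line lies outside the circle.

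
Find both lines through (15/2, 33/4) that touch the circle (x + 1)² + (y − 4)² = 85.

9x + 2y = 84 and 7x + 6y = 102

Write the tangent as mx − y + (33/4 − m·(15/2)) = 0 and set its distance from the centre to √85:
(−17/2m − (−17/4))² = 85(m² + 1)
12m² + 68m + 63 = 0, so m = −9/2 or m = −7/6.
Through (15/2, 33/4) these give 9x + 2y = 84 and 7x + 6y = 102.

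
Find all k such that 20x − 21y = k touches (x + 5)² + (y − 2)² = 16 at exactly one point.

k = −258 or k = −26

Tangency holds when the distance from the centre (−5, 2) to the line equals the radius 4:
|20·(−5) − 21·2 − k| / √841 = 4
|k − (−142)| = 4·29, so k = −26 or k = −258.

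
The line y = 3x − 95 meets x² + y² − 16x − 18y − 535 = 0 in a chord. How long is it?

4√10

Express y = 3x − 95 and substitute into the circle:
10x² − 640x + 10200 = 0  ⟹  x² − 64x + 1020 = 0
x = 34 or x = 30, giving (34, 7) and (30, −5).
|(34, 7) − (30, −5)| = √((4)² + (12)²) = 4√10.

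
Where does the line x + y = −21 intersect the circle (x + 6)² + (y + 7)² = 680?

(−28, 7) and (8, −29)

Substitute y = −x − 21:
2x² + 40x − 448 = 0  ⟹  x² + 20x − 224 = 0
x = 8 or x = −28, giving (8, −29) and (−28, 7).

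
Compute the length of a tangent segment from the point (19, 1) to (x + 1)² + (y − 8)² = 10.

The centre is (−1, 8) and r = √10. The square of the distance from P to the centre is 400 + 49 = 449.
The tangent meets the radius at right angles, so tangent² = |PO|² − r² = 449 − 10 = 439.

√439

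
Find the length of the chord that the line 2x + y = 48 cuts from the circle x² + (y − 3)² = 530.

10√5

Centre (0, 3), r² = 530. Perpendicular distance d from centre to line = |−45| / √5 = 45/√5.
Chord = 2√(r² − d²) = 2·√(125) = 10√5.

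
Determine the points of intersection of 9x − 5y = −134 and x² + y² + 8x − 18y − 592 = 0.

Substitute y = (134 + 9x)/5:
106x² + 1802x − 8904 = 0  ⟹  x² + 17x − 84 = 0
x = 4 or x = −21, giving (4, 34) and (−21, −11).

(−21, −11) and (4, 34)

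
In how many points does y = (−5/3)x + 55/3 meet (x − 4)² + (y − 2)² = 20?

d² = (5·4 + 3·2 − (55))²/34 = 841/34; r² = 20.
Since d² > r², the line lies outside the circle.

0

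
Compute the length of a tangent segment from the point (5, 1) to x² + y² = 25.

1

Centre (0, 0), r² = 25. |PO|² = (5)² + (1)² = 26.
The tangent meets the radius at right angles, so tangent² = |PO|² − r² = 26 − 25 = 1.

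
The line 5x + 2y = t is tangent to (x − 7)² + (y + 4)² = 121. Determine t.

t = 27 ± 11√29

Tangency holds when the distance from the centre (7, −4) to the line equals the radius 11:
|5·7 + 2·(−4) − t| / √29 = 11
|t − (27)| = 11√29.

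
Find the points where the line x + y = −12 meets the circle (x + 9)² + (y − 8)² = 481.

(−29, 17) and (0, −12)

From the line, y = −x − 12. Substituting:
2x² + 58x = 0  ⟹  x² + 29x = 0
x = 0 or x = −29, giving (0, −12) and (−29, 17).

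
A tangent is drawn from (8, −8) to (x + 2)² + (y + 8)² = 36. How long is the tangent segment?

8

Centre (−2, −8), r² = 36. |PO|² = (10)² + (0)² = 100.
Power of the point: PT² = |PO|² − r² = 64, so PT = 8.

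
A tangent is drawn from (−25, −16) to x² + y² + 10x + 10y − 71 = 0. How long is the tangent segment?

The centre is (−5, −5) and r = 11. The square of the distance from P to the centre is 400 + 121 = 521.
The tangent meets the radius at right angles, so tangent² = |PO|² − r² = 521 − 121 = 400.

20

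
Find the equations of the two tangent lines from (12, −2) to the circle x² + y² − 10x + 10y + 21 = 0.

A line y − (−2) = m(x − (12)) is tangent when its distance from (5, −5) is √29:
(−7m − (−3))² = 29(m² + 1)
10m² − 21m − 10 = 0, so m = −2/5 or m = 5/2.
With m = −2/5: 2x + 5y = 14. With m = 5/2: 5x − 2y = 64.

2x + 5y = 14 and 5x − 2y = 64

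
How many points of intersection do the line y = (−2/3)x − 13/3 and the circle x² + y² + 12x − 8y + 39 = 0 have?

Substituting the line into the circle gives 13x² + 208x + 832 = 0.
Δ = 43264 − 43264 = 0.
A repeated root: the line is tangent.

1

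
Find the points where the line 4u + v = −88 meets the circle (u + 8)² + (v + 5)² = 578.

From the line, v = −4u − 88. Substituting:
17u² + 680u + 6375 = 0  ⟹  u² + 40u + 375 = 0
u = −15 or u = −25, giving (−15, −28) and (−25, 12).

(−25, 12) and (−15, −28)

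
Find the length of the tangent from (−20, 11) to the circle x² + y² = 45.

With centre O = (0, 0), |OP|² = 521 and r² = 45.
The tangent meets the radius at right angles, so tangent² = |PO|² − r² = 521 − 45 = 476.

2√119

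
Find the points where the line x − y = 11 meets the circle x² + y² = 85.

(2, −9) and (9, −2)

From the line, y = x − 11. Substituting:
2x² − 22x + 36 = 0  ⟹  x² − 11x + 18 = 0
x = 9 or x = 2, giving (9, −2) and (2, −9).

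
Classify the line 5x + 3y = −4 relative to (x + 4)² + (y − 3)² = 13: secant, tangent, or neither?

Substituting the line into the circle gives 34x² + 202x + 196 = 0.
Discriminant = (202)² − 4·34·(196) = 14148 > 0.
Two real roots: the line is a secant.

secant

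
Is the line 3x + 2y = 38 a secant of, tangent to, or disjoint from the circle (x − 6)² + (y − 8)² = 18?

d² = (3·6 + 2·8 − (38))²/13 = 16/13; r² = 18.
Since d² < r², the line cuts the circle twice.

secant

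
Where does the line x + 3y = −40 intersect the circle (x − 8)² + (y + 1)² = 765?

(−19, −7) and (26, −22)

From the line, y = (−40 − x)/3. Substituting:
10x² − 70x − 4940 = 0  ⟹  x² − 7x − 494 = 0
x = 26 or x = −19, giving (26, −22) and (−19, −7).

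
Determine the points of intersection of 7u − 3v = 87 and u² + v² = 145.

(9, −8) and (12, −1)

From the line, v = (−87 + 7u)/3. Substituting:
58u² − 1218u + 6264 = 0  ⟹  u² − 21u + 108 = 0
u = 12 or u = 9, giving (12, −1) and (9, −8).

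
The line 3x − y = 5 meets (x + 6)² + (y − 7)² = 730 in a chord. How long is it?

The distance from (−6, 7) to the line is 30/√10, and r² = 730.
Chord = 2√(r² − d²) = 2·√(640) = 16√10.

16√10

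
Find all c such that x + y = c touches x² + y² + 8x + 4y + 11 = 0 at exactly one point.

The line touches the circle iff its distance from (−4, −2) is 3:
|1·(−4) + 1·(−2) − c| / √2 = 3
|c − (−6)| = 3√2.

c = −6 ± 3√2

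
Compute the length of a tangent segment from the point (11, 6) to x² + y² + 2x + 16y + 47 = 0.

With centre O = (−1, −8), |OP|² = 340 and r² = 18.
The tangent meets the radius at right angles, so tangent² = |PO|² − r² = 340 − 18 = 322.

√322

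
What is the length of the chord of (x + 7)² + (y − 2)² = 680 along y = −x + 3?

Centre (−7, 2), r² = 680. Perpendicular distance d from centre to line = |−8| / √2 = 8/√2.
Chord = 2√(r² − d²) = 2·√(648) = 36√2.

36√2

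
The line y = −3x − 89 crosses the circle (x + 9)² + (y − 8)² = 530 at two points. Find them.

Express y = −3x − 89 and substitute into the circle:
10x² + 600x + 8960 = 0  ⟹  x² + 60x + 896 = 0
x = −28 or x = −32, giving (−28, −5) and (−32, 7).

(−32, 7) and (−28, −5)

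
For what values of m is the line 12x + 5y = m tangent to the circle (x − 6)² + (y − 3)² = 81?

Tangency holds when the distance from the centre (6, 3) to the line equals the radius 9:
|12·6 + 5·3 − m| / √169 = 9
|m − (87)| = 9·13, so m = 204 or m = −30.

m = −30 or m = 204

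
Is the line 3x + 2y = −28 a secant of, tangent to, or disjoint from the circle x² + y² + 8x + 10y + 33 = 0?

secant

Substituting the line into the circle gives 13x² + 140x + 356 = 0.
Discriminant = (140)² − 4·13·(356) = 1088 > 0.
Two real roots: the line is a secant.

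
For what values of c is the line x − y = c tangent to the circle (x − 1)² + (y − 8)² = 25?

For a tangent, require d(centre, line) = r = 5.
|1·1 − 1·8 − c| / √2 = 5
|c − (−7)| = 5√2.

c = −7 ± 5√2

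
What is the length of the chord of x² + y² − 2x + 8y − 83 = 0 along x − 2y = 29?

4√5

Centre (1, −4), r² = 100. Perpendicular distance d from centre to line = |−20| / √5 = 20/√5.
Half the chord is √(r² − d²) = √(20), so the full chord is 4√5.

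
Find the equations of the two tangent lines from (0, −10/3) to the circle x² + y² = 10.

Let a tangent through (0, −10/3) have slope m. Its distance from (0, 0) must equal √10:
[m·(0) − (10/3)]² = 10(m² + 1)
9m² − 1 = 0, so m = 1/3 or m = −1/3.
With m = 1/3: x − 3y = 10. With m = −1/3: x + 3y = −10.

x − 3y = 10 and x + 3y = −10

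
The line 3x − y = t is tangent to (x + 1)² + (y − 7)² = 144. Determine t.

For a tangent, require d(centre, line) = r = 12.
|3·(−1) − 1·7 − t| / √10 = 12
|t − (−10)| = 12√10.

t = −10 ± 12√10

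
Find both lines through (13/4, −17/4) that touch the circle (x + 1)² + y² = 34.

Write the tangent as mx − y + (−17/4 − m·(13/4)) = 0 and set its distance from the centre to √34:
(−17/4m − (17/4))² = 34(m² + 1)
15m² − 34m + 15 = 0, so m = 3/5 or m = 5/3.
Through (13/4, −17/4) these give 3x − 5y = 31 and 5x − 3y = 29.

3x − 5y = 31 and 5x − 3y = 29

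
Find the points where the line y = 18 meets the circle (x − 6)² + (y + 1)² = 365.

(4, 18) and (8, 18)

Express y = 18 and substitute into the circle:
x² − 12x + 32 = 0
x = 8 or x = 4, giving (8, 18) and (4, 18).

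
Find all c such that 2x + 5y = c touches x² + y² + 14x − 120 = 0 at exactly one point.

c = −14 ± 13√29

Tangency holds when the distance from the centre (−7, 0) to the line equals the radius 13:
|2·(−7) + 5·0 − c| / √29 = 13
|c − (−14)| = 13√29.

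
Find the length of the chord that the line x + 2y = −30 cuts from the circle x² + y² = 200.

The distance from (0, 0) to the line is 30/√5, and r² = 200.
Half the chord is √(r² − d²) = √(20), so the full chord is 4√5.

4√5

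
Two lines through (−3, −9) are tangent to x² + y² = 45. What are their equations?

x − 2y = 15 and 2x + y = −15

A line y − (−9) = m(x − (−3)) is tangent when its distance from (0, 0) is 3√5:
(3m − (9))² = 45(m² + 1)
2m² + 3m − 2 = 0, so m = 1/2 or m = −2.
With m = 1/2: x − 2y = 15. With m = −2: 2x + y = −15.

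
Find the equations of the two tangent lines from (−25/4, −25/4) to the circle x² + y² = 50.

x + 7y = −50 and 7x + y = −50

Write the tangent as mx − y + (−25/4 − m·(−25/4)) = 0 and set its distance from the centre to 5√2:
[m·(25/4) − (25/4)]² = 50(m² + 1)
7m² + 50m + 7 = 0, so m = −1/7 or m = −7.
With m = −1/7: x + 7y = −50. With m = −7: 7x + y = −50.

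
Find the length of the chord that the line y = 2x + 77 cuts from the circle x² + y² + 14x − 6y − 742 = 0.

8√5

Centre (−7, 3), r² = 800. Perpendicular distance d from centre to line = |60| / √5 = 60/√5.
Chord = 2√(r² − d²) = 2·√(80) = 8√5.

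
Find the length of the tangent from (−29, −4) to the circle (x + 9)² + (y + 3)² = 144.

√257

With centre O = (−9, −3), |OP|² = 401 and r² = 144.
Power of the point: PT² = |PO|² − r² = 257, so PT = √257.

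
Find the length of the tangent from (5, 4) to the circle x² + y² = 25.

The centre is (0, 0) and r = 5. The square of the distance from P to the centre is 25 + 16 = 41.
The tangent meets the radius at right angles, so tangent² = |PO|² − r² = 41 − 25 = 16.

4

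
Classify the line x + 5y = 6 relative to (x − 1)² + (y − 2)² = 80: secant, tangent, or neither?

secant

Centre (1, 2), r² = 80. Distance² from centre to line = (5)²/26 = 25/26.
Since d² < r², the line cuts the circle twice.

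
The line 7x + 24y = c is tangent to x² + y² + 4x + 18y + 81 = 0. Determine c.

c = −280 or c = −180

Tangency holds when the distance from the centre (−2, −9) to the line equals the radius 2:
|7·(−2) + 24·(−9) − c| / √625 = 2
|c − (−230)| = 2·25, so c = −180 or c = −280.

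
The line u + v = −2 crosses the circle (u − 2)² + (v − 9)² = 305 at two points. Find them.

Substitute v = −u − 2:
2u² + 18u − 180 = 0  ⟹  u² + 9u − 90 = 0
u = 6 or u = −15, giving (6, −8) and (−15, 13).

(−15, 13) and (6, −8)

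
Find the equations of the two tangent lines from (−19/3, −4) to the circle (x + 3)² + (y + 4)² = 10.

Write the tangent as mx − y + (−4 − m·(−19/3)) = 0 and set its distance from the centre to √10:
(10/3m − (0))² = 10(m² + 1)
m² − 9 = 0, so m = −3 or m = 3.
Through (−19/3, −4) these give 3x + y = −23 and 3x − y = −15.

3x + y = −23 and 3x − y = −15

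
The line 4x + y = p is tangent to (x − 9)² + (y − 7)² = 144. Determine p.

The line touches the circle iff its distance from (9, 7) is 12:
|4·9 + 1·7 − p| / √17 = 12
|p − (43)| = 12√17.

p = 43 ± 12√17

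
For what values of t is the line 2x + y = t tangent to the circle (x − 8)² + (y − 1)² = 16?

t = 17 ± 4√5

Tangency holds when the distance from the centre (8, 1) to the line equals the radius 4:
|2·8 + 1·1 − t| / √5 = 4
|t − (17)| = 4√5.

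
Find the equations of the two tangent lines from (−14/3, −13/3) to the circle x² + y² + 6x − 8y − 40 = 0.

4x + 7y = −49 and x − 8y = 30

Write the tangent as mx − y + (−13/3 − m·(−14/3)) = 0 and set its distance from the centre to √65:
[m·(5/3) − (25/3)]² = 65(m² + 1)
56m² + 25m − 4 = 0, so m = −4/7 or m = 1/8.
Through (−14/3, −13/3) these give 4x + 7y = −49 and x − 8y = 30.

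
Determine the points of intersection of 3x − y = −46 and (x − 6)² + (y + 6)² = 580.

From the line, y = 3x + 46. Substituting:
10x² + 300x + 2160 = 0  ⟹  x² + 30x + 216 = 0
x = −12 or x = −18, giving (−12, 10) and (−18, −8).

(−18, −8) and (−12, 10)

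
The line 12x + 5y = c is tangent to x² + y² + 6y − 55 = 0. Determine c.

c = −119 or c = 89

For a tangent, require d(centre, line) = r = 8.
|12·0 + 5·(−3) − c| / √169 = 8
|c − (−15)| = 8·13, so c = 89 or c = −119.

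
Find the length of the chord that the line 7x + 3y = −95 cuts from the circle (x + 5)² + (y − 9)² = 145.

√58

Centre (−5, 9), r² = 145. Perpendicular distance d from centre to line = |87| / √58 = 87/√58.
Chord = 2√(r² − d²) = 2·√(29/2) = √58.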